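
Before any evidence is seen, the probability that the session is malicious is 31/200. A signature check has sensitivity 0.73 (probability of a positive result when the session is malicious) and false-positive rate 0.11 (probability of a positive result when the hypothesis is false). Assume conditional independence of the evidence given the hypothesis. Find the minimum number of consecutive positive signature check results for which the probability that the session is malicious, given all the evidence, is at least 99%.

4

Prior odds: 0.155 ÷ 0.845 = 31/169.
Likelihood ratio of a positive result = 0.73/0.11 = 73/11.
Target odds: 0.99 ÷ 0.01 = 99.
Need (31/169) × (73/11)ⁿ ≥ 99, i.e. (73/11)ⁿ ≥ 16731/31.
(73/11)³ = 389017/1331 falls short of 16731/31 but (73/11)⁴ = 28398241/14641 reaches it, so n = 4.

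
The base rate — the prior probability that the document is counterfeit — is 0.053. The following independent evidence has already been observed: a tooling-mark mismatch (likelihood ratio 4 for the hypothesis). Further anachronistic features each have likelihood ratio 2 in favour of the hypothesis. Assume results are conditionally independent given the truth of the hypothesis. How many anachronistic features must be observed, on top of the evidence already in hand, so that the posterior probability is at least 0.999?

13

Prior odds = 0.053/0.947 = 53/947.
Bayes factor of the evidence already in hand = 4.
Odds after that evidence = (53/947) × 4 = 212/947.
Target odds = 0.999/0.001 = 999.
Need 2ⁿ ≥ 999 ÷ (212/947) = 946053/212.
2¹² = 4096 falls short of 946053/212 but 2¹³ = 8192 reaches it, so n = 13.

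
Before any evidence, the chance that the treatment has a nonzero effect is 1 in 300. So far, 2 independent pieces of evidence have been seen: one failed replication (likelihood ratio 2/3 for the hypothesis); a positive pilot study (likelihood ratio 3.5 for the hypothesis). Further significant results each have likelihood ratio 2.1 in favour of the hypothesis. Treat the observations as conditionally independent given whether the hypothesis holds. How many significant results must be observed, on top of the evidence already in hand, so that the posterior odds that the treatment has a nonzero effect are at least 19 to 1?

Prior odds = (1/300)/(299/300) = 1/299.
Combined Bayes factor of the evidence already in hand = (2/3) × 3.5 = 7/3.
Odds after that evidence = (1/299) × 7/3 = 7/897.
Target odds = 19.
Need 2.1ⁿ ≥ 19 ÷ (7/897) = 17043/7.
2.1¹⁰ ≈1667.99 falls short of 17043/7 but 2.1¹¹ ≈3502.78 reaches it, so n = 11.

11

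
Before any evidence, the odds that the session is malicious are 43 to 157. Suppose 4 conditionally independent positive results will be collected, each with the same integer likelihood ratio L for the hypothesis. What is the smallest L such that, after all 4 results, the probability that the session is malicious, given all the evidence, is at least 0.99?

Prior odds = 43/157.
Target odds = 0.99/0.01 = 99.
Need L⁴ ≥ 99 ÷ (43/157) = 15543/43.
4⁴ = 256 < 15543/43 ≤ 625 = 5⁴, so L = 5.

5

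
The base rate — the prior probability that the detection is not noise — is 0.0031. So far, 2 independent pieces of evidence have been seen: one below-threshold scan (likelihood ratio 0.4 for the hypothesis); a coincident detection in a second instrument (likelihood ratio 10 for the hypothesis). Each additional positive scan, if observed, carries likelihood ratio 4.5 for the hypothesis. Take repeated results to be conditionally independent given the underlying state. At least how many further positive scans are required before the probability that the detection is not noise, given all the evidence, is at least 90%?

Prior odds = 0.0031/0.9969 = 31/9969.
Combined Bayes factor of the evidence already in hand = 0.4 × 10 = 4.
Odds after that evidence = (31/9969) × 4 = 124/9969.
Target odds = 0.9/0.1 = 9.
Need 4.5ⁿ ≥ 9 ÷ (124/9969) = 89721/124.
4.5⁴ = 410.0625 falls short of 89721/124 but 4.5⁵ = 1845.28125 reaches it, so n = 5.

5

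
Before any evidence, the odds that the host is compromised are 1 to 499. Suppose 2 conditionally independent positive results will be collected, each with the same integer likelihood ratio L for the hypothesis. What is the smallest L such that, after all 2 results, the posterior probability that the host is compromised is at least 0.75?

39

Prior odds = 1/499.
Target odds = 0.75/0.25 = 3.
Need L² ≥ 3 ÷ (1/499) = 1497.
38² = 1444 < 1497 ≤ 1521 = 39², so L = 39.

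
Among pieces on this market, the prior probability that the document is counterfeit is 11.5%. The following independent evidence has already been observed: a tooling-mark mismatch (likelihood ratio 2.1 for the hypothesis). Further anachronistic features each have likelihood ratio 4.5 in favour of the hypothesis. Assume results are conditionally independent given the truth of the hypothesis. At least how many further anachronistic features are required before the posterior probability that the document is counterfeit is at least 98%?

4

Prior odds = 0.115/0.885 = 23/177.
Bayes factor of the evidence already in hand = 2.1.
Odds after that evidence = (23/177) × 2.1 = 161/590.
Target odds = 0.98/0.02 = 49.
Need 4.5ⁿ ≥ 49 ÷ (161/590) = 4130/23.
4.5³ = 91.125 falls short of 4130/23 but 4.5⁴ = 410.0625 reaches it, so n = 4.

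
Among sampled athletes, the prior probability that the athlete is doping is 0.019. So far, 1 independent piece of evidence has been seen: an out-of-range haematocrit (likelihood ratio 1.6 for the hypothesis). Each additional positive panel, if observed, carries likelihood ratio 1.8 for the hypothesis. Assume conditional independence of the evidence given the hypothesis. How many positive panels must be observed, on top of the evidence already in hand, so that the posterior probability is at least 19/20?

11

Prior odds = 0.019/0.981 = 19/981.
Bayes factor of the evidence already in hand = 1.6.
Odds after that evidence = (19/981) × 1.6 = 152/4905.
Target odds = 0.95/0.05 = 19.
Need 1.8ⁿ ≥ 19 ÷ (152/4905) = 613.125.
1.8¹⁰ ≈357.047 falls short of 613.125 but 1.8¹¹ ≈642.684 reaches it, so n = 11.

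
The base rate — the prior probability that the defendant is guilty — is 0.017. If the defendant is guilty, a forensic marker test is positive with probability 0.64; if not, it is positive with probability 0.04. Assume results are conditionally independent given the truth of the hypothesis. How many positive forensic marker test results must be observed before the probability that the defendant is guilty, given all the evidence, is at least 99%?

Prior odds = 0.017/0.983 = 17/983.
Likelihood ratio of a positive = 0.64/0.04 = 16.
Target odds: 0.99 ÷ 0.01 = 99.
Require 16ⁿ ≥ 99 ÷ (17/983) = 97317/17.
16³ = 4096 falls short of 97317/17 but 16⁴ = 65536 reaches it, so n = 4.

4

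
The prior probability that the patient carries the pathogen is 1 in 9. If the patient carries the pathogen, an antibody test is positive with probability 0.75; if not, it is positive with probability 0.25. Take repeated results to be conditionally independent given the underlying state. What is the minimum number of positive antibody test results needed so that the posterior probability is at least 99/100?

7

Prior odds: (1/9) ÷ (8/9) = 0.125.
Likelihood ratio of a positive = 0.75/0.25 = 3.
Target odds: 0.99 ÷ 0.01 = 99.
Need 0.125 × 3ⁿ ≥ 99, i.e. 3ⁿ ≥ 792.
3⁶ = 729 falls short of 792 but 3⁷ = 2187 reaches it, so n = 7.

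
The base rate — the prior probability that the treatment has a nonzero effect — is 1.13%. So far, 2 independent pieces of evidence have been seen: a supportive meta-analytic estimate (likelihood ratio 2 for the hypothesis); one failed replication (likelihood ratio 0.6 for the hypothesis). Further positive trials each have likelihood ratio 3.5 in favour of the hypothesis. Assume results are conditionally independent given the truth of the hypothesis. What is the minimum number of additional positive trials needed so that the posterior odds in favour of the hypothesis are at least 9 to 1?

Prior odds = 0.0113/0.9887 = 113/9887.
Combined Bayes factor of the evidence already in hand = 2 × 0.6 = 1.2.
Odds after that evidence = (113/9887) × 1.2 = 678/49435.
Target odds = 9.
Need 3.5ⁿ ≥ 9 ÷ (678/49435) = 148305/226.
3.5⁵ = 525.21875 falls short of 148305/226 but 3.5⁶ = 1838.265625 reaches it, so n = 6.

6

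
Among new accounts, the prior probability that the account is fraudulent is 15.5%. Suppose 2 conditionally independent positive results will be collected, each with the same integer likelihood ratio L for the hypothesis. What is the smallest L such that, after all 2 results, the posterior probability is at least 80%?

Prior odds = 0.155/0.845 = 31/169.
Target odds = 0.8/0.2 = 4.
Need L² ≥ 4 ÷ (31/169) = 676/31.
4² = 16 < 676/31 ≤ 25 = 5², so L = 5.

5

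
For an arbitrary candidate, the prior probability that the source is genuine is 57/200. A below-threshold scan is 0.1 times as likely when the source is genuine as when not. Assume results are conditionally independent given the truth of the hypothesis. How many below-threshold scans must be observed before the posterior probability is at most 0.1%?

Prior odds = 0.285/0.715 = 57/143.
Likelihood ratio per below-threshold scan = 0.1.
Target posterior odds = 0.001/0.999 = 1/999.
Require 0.1ⁿ ≤ 1/999 ÷ (57/143) = 143/56943.
0.1² = 0.01 is still above 143/56943 but 0.1³ = 0.001 is at or below it, so n = 3.

3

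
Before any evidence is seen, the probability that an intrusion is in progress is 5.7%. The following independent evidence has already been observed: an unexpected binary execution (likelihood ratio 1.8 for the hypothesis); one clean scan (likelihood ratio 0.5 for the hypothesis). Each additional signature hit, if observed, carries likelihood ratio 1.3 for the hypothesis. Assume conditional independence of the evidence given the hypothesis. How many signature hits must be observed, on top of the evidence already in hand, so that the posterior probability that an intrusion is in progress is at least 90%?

20

Prior odds = 0.057/0.943 = 57/943.
Combined Bayes factor of the evidence already in hand = 1.8 × 0.5 = 0.9.
Odds after that evidence = (57/943) × 0.9 = 513/9430.
Target odds = 0.9/0.1 = 9.
Need 1.3ⁿ ≥ 9 ÷ (513/9430) = 9430/57.
1.3¹⁹ ≈146.192 falls short of 9430/57 but 1.3²⁰ ≈190.05 reaches it, so n = 20.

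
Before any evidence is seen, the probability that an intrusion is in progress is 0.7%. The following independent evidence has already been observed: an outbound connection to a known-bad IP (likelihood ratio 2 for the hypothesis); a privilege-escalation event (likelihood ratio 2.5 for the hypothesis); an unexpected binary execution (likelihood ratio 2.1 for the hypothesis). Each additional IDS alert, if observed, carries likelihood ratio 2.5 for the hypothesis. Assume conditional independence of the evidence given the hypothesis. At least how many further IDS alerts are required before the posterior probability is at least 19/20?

Prior odds = 0.007/0.993 = 7/993.
Combined Bayes factor of the evidence already in hand = 2 × 2.5 × 2.1 = 10.5.
Odds after that evidence = (7/993) × 10.5 = 49/662.
Target odds = 0.95/0.05 = 19.
Need 2.5ⁿ ≥ 19 ÷ (49/662) = 12578/49.
2.5⁶ = 244.140625 falls short of 12578/49 but 2.5⁷ = 610.3515625 reaches it, so n = 7.

7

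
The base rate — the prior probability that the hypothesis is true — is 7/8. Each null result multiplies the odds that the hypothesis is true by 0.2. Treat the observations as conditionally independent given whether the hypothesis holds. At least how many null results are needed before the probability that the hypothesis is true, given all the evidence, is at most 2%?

4

Prior odds: 0.875 ÷ 0.125 = 7.
Likelihood ratio per null result = 0.2.
Target posterior odds = 0.02/0.98 = 1/49.
Need 7 × 0.2ⁿ ≤ 1/49, i.e. 0.2ⁿ ≤ 1/343.
0.2³ = 0.008 is still above 1/343 but 0.2⁴ = 0.0016 is at or below it, so n = 4.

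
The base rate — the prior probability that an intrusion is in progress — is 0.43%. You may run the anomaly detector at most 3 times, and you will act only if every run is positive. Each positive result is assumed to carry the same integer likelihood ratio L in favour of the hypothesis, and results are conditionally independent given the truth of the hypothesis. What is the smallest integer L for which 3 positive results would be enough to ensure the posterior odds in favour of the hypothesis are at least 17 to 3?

11

Prior odds = 0.0043/0.9957 = 43/9957.
Target odds = 17/3.
Need L³ ≥ 17/3 ÷ (43/9957) = 56423/43.
10³ = 1000 < 56423/43 ≤ 1331 = 11³, so L = 11.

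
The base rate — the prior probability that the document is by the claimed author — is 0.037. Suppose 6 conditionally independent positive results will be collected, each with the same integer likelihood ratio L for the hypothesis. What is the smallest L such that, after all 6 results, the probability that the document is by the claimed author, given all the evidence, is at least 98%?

4

Prior odds = 0.037/0.963 = 37/963.
Target odds = 0.98/0.02 = 49.
Need L⁶ ≥ 49 ÷ (37/963) = 47187/37.
3⁶ = 729 < 47187/37 ≤ 4096 = 4⁶, so L = 4.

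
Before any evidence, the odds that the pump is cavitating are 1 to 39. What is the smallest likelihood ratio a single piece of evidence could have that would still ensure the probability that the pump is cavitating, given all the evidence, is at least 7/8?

273

Prior odds = 1/39.
Target odds = 0.875/0.125 = 7.
Required Bayes factor = 7 ÷ (1/39) = 273.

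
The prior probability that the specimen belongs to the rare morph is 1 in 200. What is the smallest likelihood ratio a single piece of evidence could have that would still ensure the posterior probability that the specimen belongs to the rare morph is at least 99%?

19701

Prior odds = 0.005/0.995 = 1/199.
Target odds = 0.99/0.01 = 99.
Required Bayes factor = 99 ÷ (1/199) = 19701.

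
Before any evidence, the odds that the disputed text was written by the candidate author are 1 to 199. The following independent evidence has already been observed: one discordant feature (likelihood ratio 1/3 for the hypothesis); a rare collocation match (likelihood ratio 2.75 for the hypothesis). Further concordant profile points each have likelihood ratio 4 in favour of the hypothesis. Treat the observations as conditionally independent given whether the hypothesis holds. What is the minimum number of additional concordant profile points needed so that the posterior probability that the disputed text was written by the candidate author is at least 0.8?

5

Prior odds = 1/199.
Combined Bayes factor of the evidence already in hand = (1/3) × 2.75 = 11/12.
Odds after that evidence = (1/199) × 11/12 = 11/2388.
Target odds = 0.8/0.2 = 4.
Need 4ⁿ ≥ 4 ÷ (11/2388) = 9552/11.
4⁴ = 256 falls short of 9552/11 but 4⁵ = 1024 reaches it, so n = 5.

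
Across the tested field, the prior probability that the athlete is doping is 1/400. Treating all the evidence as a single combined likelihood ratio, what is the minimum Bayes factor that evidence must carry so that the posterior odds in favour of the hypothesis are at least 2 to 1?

798

Prior odds = 0.0025/0.9975 = 1/399.
Target odds = 2.
Required Bayes factor = 2 ÷ (1/399) = 798.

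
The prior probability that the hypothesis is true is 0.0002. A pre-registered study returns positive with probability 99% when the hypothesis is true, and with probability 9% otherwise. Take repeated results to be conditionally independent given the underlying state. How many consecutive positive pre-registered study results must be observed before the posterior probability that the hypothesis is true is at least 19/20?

Prior odds = 0.0002/0.9998 = 1/4999.
Likelihood ratio of a positive result = 0.99/0.09 = 11.
Target posterior odds = 0.95/0.05 = 19.
Require 11ⁿ ≥ 19 ÷ (1/4999) = 94981.
11⁴ = 14641 falls short of 94981 but 11⁵ = 161051 reaches it, so n = 5.

5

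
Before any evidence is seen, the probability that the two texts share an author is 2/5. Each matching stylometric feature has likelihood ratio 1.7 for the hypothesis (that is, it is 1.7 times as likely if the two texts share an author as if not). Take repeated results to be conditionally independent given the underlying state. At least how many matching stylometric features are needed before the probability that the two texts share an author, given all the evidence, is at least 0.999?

14

Prior odds: 0.4 ÷ 0.6 = 2/3.
Likelihood ratio per matching stylometric feature = 1.7.
Target posterior odds = 0.999/0.001 = 999.
Need (2/3) × 1.7ⁿ ≥ 999, i.e. 1.7ⁿ ≥ 1498.5.
1.7¹³ ≈990.458 falls short of 1498.5 but 1.7¹⁴ ≈1683.78 reaches it, so n = 14.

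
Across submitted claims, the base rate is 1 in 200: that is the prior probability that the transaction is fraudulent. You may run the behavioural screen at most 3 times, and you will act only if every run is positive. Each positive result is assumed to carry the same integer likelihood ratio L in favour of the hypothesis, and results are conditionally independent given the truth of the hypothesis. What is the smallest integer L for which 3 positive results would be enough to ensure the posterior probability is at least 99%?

Prior odds = 0.005/0.995 = 1/199.
Target odds = 0.99/0.01 = 99.
Need L³ ≥ 99 ÷ (1/199) = 19701.
27³ = 19683 < 19701 ≤ 21952 = 28³, so L = 28.

28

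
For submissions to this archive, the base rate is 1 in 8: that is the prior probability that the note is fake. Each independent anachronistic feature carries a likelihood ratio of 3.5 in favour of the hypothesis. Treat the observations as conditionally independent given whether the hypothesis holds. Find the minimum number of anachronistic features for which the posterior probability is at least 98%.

Prior odds = 0.125/0.875 = 1/7.
Likelihood ratio per anachronistic feature = 3.5.
Target odds: 0.98 ÷ 0.02 = 49.
Need (1/7) × 3.5ⁿ ≥ 49, i.e. 3.5ⁿ ≥ 343.
3.5⁴ = 150.0625 falls short of 343 but 3.5⁵ = 525.21875 reaches it, so n = 5.

5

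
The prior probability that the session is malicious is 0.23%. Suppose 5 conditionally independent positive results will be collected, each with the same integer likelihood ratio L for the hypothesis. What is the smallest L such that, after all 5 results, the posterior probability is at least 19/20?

7

Prior odds = 0.0023/0.9977 = 23/9977.
Target odds = 0.95/0.05 = 19.
Need L⁵ ≥ 19 ÷ (23/9977) = 189563/23.
6⁵ = 7776 < 189563/23 ≤ 16807 = 7⁵, so L = 7.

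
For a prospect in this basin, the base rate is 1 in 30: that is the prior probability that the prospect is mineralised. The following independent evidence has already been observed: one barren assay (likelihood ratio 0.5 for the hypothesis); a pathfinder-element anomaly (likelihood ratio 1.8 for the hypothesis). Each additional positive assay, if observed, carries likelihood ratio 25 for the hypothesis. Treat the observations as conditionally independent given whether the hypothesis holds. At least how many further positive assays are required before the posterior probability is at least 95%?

2

Prior odds = (1/30)/(29/30) = 1/29.
Combined Bayes factor of the evidence already in hand = 0.5 × 1.8 = 0.9.
Odds after that evidence = (1/29) × 0.9 = 9/290.
Target odds = 0.95/0.05 = 19.
Need 25ⁿ ≥ 19 ÷ (9/290) = 5510/9.
25¹ = 25 falls short of 5510/9 but 25² = 625 reaches it, so n = 2.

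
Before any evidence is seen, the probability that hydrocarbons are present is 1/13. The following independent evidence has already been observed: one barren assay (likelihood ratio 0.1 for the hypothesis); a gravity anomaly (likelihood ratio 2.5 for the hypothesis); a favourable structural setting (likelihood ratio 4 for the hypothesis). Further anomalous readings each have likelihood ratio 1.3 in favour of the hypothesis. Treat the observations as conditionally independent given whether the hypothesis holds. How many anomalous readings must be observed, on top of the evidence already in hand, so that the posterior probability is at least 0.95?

Prior odds = (1/13)/(12/13) = 1/12.
Combined Bayes factor of the evidence already in hand = 0.1 × 2.5 × 4 = 1.
Odds after that evidence = (1/12) × 1 = 1/12.
Target odds = 0.95/0.05 = 19.
Need 1.3ⁿ ≥ 19 ÷ (1/12) = 228.
1.3²⁰ ≈190.05 falls short of 228 but 1.3²¹ ≈247.065 reaches it, so n = 21.

21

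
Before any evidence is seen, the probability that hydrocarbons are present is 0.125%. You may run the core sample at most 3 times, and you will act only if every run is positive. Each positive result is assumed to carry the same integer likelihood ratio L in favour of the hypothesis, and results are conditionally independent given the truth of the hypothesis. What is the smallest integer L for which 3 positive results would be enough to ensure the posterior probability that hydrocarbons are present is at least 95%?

Prior odds = 0.00125/0.99875 = 1/799.
Target odds = 0.95/0.05 = 19.
Need L³ ≥ 19 ÷ (1/799) = 15181.
24³ = 13824 < 15181 ≤ 15625 = 25³, so L = 25.

25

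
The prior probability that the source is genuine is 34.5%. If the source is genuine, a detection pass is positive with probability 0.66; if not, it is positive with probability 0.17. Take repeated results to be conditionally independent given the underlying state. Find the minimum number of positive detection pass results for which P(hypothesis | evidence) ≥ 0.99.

Prior odds: 0.345 ÷ 0.655 = 69/131.
Likelihood ratio of a positive = 0.66/0.17 = 66/17.
Target posterior odds = 0.99/0.01 = 99.
Require (66/17)ⁿ ≥ 99 ÷ (69/131) = 4323/23.
(66/17)³ = 287496/4913 falls short of 4323/23 but (66/17)⁴ = 18974736/83521 reaches it, so n = 4.

4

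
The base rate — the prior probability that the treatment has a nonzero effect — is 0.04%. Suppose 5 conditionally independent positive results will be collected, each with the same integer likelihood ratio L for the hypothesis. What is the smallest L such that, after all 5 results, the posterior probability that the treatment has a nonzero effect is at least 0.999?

20

Prior odds = 0.0004/0.9996 = 1/2499.
Target odds = 0.999/0.001 = 999.
Need L⁵ ≥ 999 ÷ (1/2499) = 2496501.
19⁵ = 2476099 < 2496501 ≤ 3200000 = 20⁵, so L = 20.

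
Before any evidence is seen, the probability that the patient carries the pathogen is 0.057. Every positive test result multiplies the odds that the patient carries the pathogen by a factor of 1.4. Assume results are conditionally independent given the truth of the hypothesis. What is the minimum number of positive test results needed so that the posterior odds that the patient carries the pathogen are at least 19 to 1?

18

Prior odds = 0.057/0.943 = 57/943.
Likelihood ratio per positive test result = 1.4.
Target odds = 19.
Require 1.4ⁿ ≥ 19 ÷ (57/943) = 943/3.
1.4¹⁷ ≈304.913 falls short of 943/3 but 1.4¹⁸ ≈426.879 reaches it, so n = 18.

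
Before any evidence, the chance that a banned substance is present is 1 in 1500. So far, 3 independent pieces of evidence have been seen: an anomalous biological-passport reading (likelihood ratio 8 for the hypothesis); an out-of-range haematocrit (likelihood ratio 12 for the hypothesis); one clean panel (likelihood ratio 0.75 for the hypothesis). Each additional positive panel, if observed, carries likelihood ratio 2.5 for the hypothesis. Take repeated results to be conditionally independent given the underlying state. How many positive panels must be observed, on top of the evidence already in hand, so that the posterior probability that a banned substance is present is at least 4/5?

Prior odds = (1/1500)/(1499/1500) = 1/1499.
Combined Bayes factor of the evidence already in hand = 8 × 12 × 0.75 = 72.
Odds after that evidence = (1/1499) × 72 = 72/1499.
Target odds = 0.8/0.2 = 4.
Need 2.5ⁿ ≥ 4 ÷ (72/1499) = 1499/18.
2.5⁴ = 39.0625 falls short of 1499/18 but 2.5⁵ = 97.65625 reaches it, so n = 5.

5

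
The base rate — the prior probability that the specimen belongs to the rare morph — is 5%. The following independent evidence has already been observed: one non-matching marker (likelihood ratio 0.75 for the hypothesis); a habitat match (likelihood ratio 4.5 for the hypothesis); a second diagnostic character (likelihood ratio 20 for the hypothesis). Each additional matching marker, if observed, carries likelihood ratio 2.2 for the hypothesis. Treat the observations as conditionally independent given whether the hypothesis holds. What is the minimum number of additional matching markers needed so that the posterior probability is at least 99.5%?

6

Prior odds = 0.05/0.95 = 1/19.
Combined Bayes factor of the evidence already in hand = 0.75 × 4.5 × 20 = 67.5.
Odds after that evidence = (1/19) × 67.5 = 135/38.
Target odds = 0.995/0.005 = 199.
Need 2.2ⁿ ≥ 199 ÷ (135/38) = 7562/135.
2.2⁵ = 51.53632 falls short of 7562/135 but 2.2⁶ = 1771561/15625 reaches it, so n = 6.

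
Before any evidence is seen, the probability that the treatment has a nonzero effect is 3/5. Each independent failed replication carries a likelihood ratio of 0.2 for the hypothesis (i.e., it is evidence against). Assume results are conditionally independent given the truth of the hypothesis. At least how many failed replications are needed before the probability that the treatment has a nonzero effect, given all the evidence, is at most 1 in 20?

Prior odds = 0.6/0.4 = 1.5.
Likelihood ratio per failed replication = 0.2.
Target odds: 0.05 ÷ 0.95 = 1/19.
Require 0.2ⁿ ≤ 1/19 ÷ 1.5 = 2/57.
0.2² = 0.04 is still above 2/57 but 0.2³ = 0.008 is at or below it, so n = 3.

3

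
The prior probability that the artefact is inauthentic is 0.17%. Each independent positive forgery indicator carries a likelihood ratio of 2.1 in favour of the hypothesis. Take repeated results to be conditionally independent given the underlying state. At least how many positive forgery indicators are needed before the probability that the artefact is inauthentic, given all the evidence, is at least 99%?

Prior odds: 0.0017 ÷ 0.9983 = 17/9983.
Likelihood ratio per positive forgery indicator = 2.1.
Target posterior odds = 0.99/0.01 = 99.
Need (17/9983) × 2.1ⁿ ≥ 99, i.e. 2.1ⁿ ≥ 988317/17.
2.1¹⁴ ≈32439.2 falls short of 988317/17 but 2.1¹⁵ ≈68122.3 reaches it, so n = 15.

15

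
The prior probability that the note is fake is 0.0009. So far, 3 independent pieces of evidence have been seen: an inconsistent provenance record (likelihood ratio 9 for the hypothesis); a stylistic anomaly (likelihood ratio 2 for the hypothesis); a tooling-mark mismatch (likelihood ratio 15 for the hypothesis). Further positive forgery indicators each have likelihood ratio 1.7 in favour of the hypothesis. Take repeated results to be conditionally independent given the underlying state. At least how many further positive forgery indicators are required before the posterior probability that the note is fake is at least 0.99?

12

Prior odds = 0.0009/0.9991 = 9/9991.
Combined Bayes factor of the evidence already in hand = 9 × 2 × 15 = 270.
Odds after that evidence = (9/9991) × 270 = 2430/9991.
Target odds = 0.99/0.01 = 99.
Need 1.7ⁿ ≥ 99 ÷ (2430/9991) = 109901/270.
1.7¹¹ ≈342.719 falls short of 109901/270 but 1.7¹² ≈582.622 reaches it, so n = 12.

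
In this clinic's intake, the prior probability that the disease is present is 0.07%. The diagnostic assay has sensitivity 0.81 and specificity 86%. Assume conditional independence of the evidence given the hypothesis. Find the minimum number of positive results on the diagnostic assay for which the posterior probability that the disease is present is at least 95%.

Prior odds = 0.0007/0.9993 = 7/9993.
False-positive rate = 1 − 0.86 = 0.14; likelihood ratio of a positive = 0.81/0.14 = 81/14.
Target odds: 0.95 ÷ 0.05 = 19.
Need (7/9993) × (81/14)ⁿ ≥ 19, i.e. (81/14)ⁿ ≥ 189867/7.
(81/14)⁵ ≈6483.13 falls short of 189867/7 but (81/14)⁶ ≈37509.6 reaches it, so n = 6.

6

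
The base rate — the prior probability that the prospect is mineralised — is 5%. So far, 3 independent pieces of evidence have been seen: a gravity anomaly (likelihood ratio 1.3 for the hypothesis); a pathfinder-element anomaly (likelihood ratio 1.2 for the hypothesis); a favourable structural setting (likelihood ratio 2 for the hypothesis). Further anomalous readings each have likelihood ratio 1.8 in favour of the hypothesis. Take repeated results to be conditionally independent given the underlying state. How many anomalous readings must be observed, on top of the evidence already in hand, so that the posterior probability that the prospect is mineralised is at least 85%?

Prior odds = 0.05/0.95 = 1/19.
Combined Bayes factor of the evidence already in hand = 1.3 × 1.2 × 2 = 3.12.
Odds after that evidence = (1/19) × 3.12 = 78/475.
Target odds = 0.85/0.15 = 17/3.
Need 1.8ⁿ ≥ 17/3 ÷ (78/475) = 8075/234.
1.8⁶ = 531441/15625 falls short of 8075/234 but 1.8⁷ = 4782969/78125 reaches it, so n = 7.

7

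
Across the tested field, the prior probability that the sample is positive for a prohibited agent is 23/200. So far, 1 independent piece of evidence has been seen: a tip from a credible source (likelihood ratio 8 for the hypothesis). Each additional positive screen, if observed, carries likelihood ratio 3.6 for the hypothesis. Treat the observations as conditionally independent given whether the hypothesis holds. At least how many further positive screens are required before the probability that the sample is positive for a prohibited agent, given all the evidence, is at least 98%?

4

Prior odds = 0.115/0.885 = 23/177.
Bayes factor of the evidence already in hand = 8.
Odds after that evidence = (23/177) × 8 = 184/177.
Target odds = 0.98/0.02 = 49.
Need 3.6ⁿ ≥ 49 ÷ (184/177) = 8673/184.
3.6³ = 46.656 falls short of 8673/184 but 3.6⁴ = 167.9616 reaches it, so n = 4.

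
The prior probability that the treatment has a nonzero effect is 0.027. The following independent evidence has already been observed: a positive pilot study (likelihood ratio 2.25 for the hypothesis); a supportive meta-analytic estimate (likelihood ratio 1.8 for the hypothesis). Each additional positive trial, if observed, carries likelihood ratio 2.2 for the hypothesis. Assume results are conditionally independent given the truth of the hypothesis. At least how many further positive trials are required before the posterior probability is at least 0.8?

5

Prior odds = 0.027/0.973 = 27/973.
Combined Bayes factor of the evidence already in hand = 2.25 × 1.8 = 4.05.
Odds after that evidence = (27/973) × 4.05 = 2187/19460.
Target odds = 0.8/0.2 = 4.
Need 2.2ⁿ ≥ 4 ÷ (2187/19460) = 77840/2187.
2.2⁴ = 23.4256 falls short of 77840/2187 but 2.2⁵ = 51.53632 reaches it, so n = 5.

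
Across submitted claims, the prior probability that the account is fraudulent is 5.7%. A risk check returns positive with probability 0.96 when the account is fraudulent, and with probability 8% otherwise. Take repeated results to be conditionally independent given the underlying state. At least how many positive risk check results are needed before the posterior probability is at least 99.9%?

Prior odds: 0.057 ÷ 0.943 = 57/943.
Likelihood ratio of a positive result = 0.96/0.08 = 12.
Target posterior odds = 0.999/0.001 = 999.
Require 12ⁿ ≥ 999 ÷ (57/943) = 314019/19.
12³ = 1728 falls short of 314019/19 but 12⁴ = 20736 reaches it, so n = 4.

4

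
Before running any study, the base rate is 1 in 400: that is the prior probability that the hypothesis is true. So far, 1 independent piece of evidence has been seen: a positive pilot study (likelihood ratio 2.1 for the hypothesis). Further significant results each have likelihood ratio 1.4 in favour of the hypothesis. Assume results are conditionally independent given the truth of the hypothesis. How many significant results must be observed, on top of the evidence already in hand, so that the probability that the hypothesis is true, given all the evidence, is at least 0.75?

19

Prior odds = 0.0025/0.9975 = 1/399.
Bayes factor of the evidence already in hand = 2.1.
Odds after that evidence = (1/399) × 2.1 = 1/190.
Target odds = 0.75/0.25 = 3.
Need 1.4ⁿ ≥ 3 ÷ (1/190) = 570.
1.4¹⁸ ≈426.879 falls short of 570 but 1.4¹⁹ ≈597.63 reaches it, so n = 19.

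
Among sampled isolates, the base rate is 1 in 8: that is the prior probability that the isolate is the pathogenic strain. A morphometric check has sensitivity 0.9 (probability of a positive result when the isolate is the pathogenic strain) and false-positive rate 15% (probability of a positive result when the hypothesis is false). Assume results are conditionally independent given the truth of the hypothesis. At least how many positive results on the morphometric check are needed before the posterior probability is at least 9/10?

Prior odds = 0.125/0.875 = 1/7.
Likelihood ratio of a positive result = 0.9/0.15 = 6.
Target posterior odds = 0.9/0.1 = 9.
Need (1/7) × 6ⁿ ≥ 9, i.e. 6ⁿ ≥ 63.
6² = 36 falls short of 63 but 6³ = 216 reaches it, so n = 3.

3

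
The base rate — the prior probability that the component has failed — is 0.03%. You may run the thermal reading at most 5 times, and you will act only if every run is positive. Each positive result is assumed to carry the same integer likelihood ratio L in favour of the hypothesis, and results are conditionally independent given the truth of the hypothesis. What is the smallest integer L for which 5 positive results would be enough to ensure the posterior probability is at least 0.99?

13

Prior odds = 0.0003/0.9997 = 3/9997.
Target odds = 0.99/0.01 = 99.
Need L⁵ ≥ 99 ÷ (3/9997) = 329901.
12⁵ = 248832 < 329901 ≤ 371293 = 13⁵, so L = 13.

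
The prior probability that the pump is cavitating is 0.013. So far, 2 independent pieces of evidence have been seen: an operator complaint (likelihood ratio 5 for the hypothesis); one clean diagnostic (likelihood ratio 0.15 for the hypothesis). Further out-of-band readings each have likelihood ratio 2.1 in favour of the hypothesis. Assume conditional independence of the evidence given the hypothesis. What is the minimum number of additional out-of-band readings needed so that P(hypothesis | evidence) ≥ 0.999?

16

Prior odds = 0.013/0.987 = 13/987.
Combined Bayes factor of the evidence already in hand = 5 × 0.15 = 0.75.
Odds after that evidence = (13/987) × 0.75 = 13/1316.
Target odds = 0.999/0.001 = 999.
Need 2.1ⁿ ≥ 999 ÷ (13/1316) = 1314684/13.
2.1¹⁵ ≈68122.3 falls short of 1314684/13 but 2.1¹⁶ ≈143057 reaches it, so n = 16.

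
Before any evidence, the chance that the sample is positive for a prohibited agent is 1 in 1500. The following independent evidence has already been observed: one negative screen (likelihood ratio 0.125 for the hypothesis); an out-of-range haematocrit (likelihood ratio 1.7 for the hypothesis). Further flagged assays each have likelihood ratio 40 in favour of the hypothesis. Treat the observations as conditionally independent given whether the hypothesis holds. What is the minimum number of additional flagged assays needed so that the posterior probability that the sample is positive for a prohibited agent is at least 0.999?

5

Prior odds = (1/1500)/(1499/1500) = 1/1499.
Combined Bayes factor of the evidence already in hand = 0.125 × 1.7 = 0.2125.
Odds after that evidence = (1/1499) × 0.2125 = 17/119920.
Target odds = 0.999/0.001 = 999.
Need 40ⁿ ≥ 999 ÷ (17/119920) = 119800080/17.
40⁴ = 2560000 falls short of 119800080/17 but 40⁵ = 102400000 reaches it, so n = 5.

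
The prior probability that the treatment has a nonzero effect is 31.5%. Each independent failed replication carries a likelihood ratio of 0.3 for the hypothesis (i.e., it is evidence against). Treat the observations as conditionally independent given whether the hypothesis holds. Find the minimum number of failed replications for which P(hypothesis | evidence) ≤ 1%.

Prior odds: 0.315 ÷ 0.685 = 63/137.
Likelihood ratio per failed replication = 0.3.
Target posterior odds = 0.01/0.99 = 1/99.
Need (63/137) × 0.3ⁿ ≤ 1/99, i.e. 0.3ⁿ ≤ 137/6237.
0.3³ = 0.027 is still above 137/6237 but 0.3⁴ = 0.0081 is at or below it, so n = 4.

4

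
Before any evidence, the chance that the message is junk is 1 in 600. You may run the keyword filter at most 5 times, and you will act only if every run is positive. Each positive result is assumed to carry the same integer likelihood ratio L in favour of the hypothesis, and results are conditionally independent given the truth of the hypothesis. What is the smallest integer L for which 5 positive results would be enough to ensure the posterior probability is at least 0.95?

7

Prior odds = (1/600)/(599/600) = 1/599.
Target odds = 0.95/0.05 = 19.
Need L⁵ ≥ 19 ÷ (1/599) = 11381.
6⁵ = 7776 < 11381 ≤ 16807 = 7⁵, so L = 7.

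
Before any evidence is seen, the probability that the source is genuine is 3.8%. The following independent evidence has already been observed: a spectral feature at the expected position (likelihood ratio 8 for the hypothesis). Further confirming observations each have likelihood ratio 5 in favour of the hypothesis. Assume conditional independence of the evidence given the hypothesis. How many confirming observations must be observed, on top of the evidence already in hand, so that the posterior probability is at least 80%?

Prior odds = 0.038/0.962 = 19/481.
Bayes factor of the evidence already in hand = 8.
Odds after that evidence = (19/481) × 8 = 152/481.
Target odds = 0.8/0.2 = 4.
Need 5ⁿ ≥ 4 ÷ (152/481) = 481/38.
5¹ = 5 falls short of 481/38 but 5² = 25 reaches it, so n = 2.

2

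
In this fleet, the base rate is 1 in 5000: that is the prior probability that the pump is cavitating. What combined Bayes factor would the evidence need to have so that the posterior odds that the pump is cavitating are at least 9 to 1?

Prior odds = 0.0002/0.9998 = 1/4999.
Target odds = 9.
Required Bayes factor = 9 ÷ (1/4999) = 44991.

44991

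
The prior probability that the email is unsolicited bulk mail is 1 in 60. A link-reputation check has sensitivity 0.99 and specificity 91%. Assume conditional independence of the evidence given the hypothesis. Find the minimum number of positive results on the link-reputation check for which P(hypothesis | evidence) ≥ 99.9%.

5

Prior odds = (1/60)/(59/60) = 1/59.
False-positive rate = 1 − 0.91 = 0.09; likelihood ratio of a positive = 0.99/0.09 = 11.
Target posterior odds = 0.999/0.001 = 999.
Need (1/59) × 11ⁿ ≥ 999, i.e. 11ⁿ ≥ 58941.
11⁴ = 14641 falls short of 58941 but 11⁵ = 161051 reaches it, so n = 5.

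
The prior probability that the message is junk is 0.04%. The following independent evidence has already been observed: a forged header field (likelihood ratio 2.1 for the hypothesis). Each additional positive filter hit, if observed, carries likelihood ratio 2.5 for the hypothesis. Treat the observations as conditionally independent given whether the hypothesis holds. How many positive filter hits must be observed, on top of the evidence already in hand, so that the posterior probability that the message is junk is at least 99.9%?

16

Prior odds = 0.0004/0.9996 = 1/2499.
Bayes factor of the evidence already in hand = 2.1.
Odds after that evidence = (1/2499) × 2.1 = 1/1190.
Target odds = 0.999/0.001 = 999.
Need 2.5ⁿ ≥ 999 ÷ (1/1190) = 1188810.
2.5¹⁵ ≈931323 falls short of 1188810 but 2.5¹⁶ ≈2.32831e+06 reaches it, so n = 16.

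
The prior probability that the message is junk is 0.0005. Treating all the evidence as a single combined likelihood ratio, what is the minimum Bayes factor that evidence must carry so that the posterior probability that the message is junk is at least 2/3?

Prior odds = 0.0005/0.9995 = 1/1999.
Target odds = (2/3)/(1/3) = 2.
Required Bayes factor = 2 ÷ (1/1999) = 3998.

3998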